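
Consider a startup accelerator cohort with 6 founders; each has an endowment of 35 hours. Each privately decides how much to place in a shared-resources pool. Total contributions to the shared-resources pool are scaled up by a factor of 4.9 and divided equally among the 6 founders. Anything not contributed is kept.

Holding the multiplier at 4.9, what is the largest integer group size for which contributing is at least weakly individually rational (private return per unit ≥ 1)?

4

Private return per unit is 4.9/(group size), which is ≥ 1 whenever the group size is ≤ 4.9.
The largest such integer is 4.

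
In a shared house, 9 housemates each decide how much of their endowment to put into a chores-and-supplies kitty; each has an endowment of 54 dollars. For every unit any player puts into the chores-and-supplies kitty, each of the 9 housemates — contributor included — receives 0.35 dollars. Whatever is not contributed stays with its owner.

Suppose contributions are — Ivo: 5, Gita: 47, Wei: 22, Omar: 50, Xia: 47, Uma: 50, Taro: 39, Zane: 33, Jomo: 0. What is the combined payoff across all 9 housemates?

Total contributed: 5 + 47 + 22 + 50 + 47 + 50 + 39 + 33 + 0 = 293; total kept: 9 × 54 − 293 = 193.
The chores-and-supplies kitty pays out 0.35 × 9 × 293 = 922.95 in aggregate.
Group total = 193 + 922.95 = 1115.95.

1115.95 dollars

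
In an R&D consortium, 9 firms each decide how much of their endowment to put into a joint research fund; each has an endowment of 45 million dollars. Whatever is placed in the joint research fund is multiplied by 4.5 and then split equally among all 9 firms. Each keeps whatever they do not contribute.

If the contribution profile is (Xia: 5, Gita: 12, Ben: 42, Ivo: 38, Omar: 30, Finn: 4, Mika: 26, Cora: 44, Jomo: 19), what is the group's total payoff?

Total contributed: 5 + 12 + 42 + 38 + 30 + 4 + 26 + 44 + 19 = 220; total kept: 9 × 45 − 220 = 185.
The joint research fund pays out 4.5 × 220 = 990.00 in aggregate.
Group total = 185 + 990.00 = 1175.00.

1175.00 million dollars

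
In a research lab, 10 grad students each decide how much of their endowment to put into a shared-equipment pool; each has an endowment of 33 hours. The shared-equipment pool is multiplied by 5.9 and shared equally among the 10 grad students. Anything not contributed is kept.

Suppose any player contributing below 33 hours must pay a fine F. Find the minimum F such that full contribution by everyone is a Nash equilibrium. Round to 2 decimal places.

13.53 hours

Given the others contribute fully, the best deviation is to contribute 0 (any partial contribution still incurs the fine and gives up units whose private return 0.5900 is below 1).
Deviating from 33 to 0 saves 33 hours but forfeits the deviator's share of the drop in the shared-equipment pool: 5.9/10 × 33 = 19.47.
So the deviation gain is 33 − 19.47 = 13.53, and the fine must be at least 13.53 hours to wipe it out.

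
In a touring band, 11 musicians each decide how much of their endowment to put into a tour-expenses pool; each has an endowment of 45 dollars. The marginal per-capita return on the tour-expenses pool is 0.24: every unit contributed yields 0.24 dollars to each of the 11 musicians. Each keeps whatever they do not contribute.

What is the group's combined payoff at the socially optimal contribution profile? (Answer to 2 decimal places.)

Each contributed unit returns 2.640 to the group as a whole (0.24 to each of 11 players), which exceeds 1, so the social optimum is full contribution: group total = 2.640 × 495 = 1306.80.

1306.80 dollars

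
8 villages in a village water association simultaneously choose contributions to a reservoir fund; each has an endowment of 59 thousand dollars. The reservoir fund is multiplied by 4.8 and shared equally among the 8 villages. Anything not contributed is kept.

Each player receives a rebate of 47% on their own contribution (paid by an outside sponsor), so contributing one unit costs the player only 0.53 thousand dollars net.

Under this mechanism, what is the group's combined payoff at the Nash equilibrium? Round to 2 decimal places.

With the mechanism, a contributed unit returns (4.8/8) / 0.53 = 1.1321 per unit of net cost to the contributor — now above 1 — so contributing fully is weakly dominant for every player.
At the Nash equilibrium everyone contributes 59. Group total payoff = 8 × (59 × 0.47 + 4.8 × 59) = 2487.44.

2487.44 thousand dollars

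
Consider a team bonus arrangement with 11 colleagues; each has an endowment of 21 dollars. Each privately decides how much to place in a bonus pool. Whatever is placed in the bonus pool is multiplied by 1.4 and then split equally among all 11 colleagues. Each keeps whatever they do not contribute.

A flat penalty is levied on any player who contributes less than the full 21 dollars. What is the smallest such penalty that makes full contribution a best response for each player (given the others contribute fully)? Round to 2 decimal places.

18.33 dollars

Given the others contribute fully, the best deviation is to contribute 0 (any partial contribution still incurs the fine and gives up units whose private return 0.1273 is below 1).
Deviating from 21 to 0 saves 21 dollars but forfeits the deviator's share of the drop in the bonus pool: 1.4/11 × 21 = 2.67.
So the deviation gain is 21 − 2.67 = 18.33, and the fine must be at least 18.33 dollars to wipe it out.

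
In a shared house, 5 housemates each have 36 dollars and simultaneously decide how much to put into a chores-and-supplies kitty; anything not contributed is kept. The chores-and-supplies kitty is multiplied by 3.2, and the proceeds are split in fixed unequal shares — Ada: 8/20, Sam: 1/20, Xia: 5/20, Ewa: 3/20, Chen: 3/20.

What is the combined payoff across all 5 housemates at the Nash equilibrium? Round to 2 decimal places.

259.20 dollars

For player j, contributing a unit is worthwhile iff 3.2 × (j's share) ≥ 1, i.e. iff j's share is at least 0.3125.
Only Ada (8/20) clears that bar, contributing 36; the remaining 4 contribute 0. Total contributed: 36.
The chores-and-supplies kitty pays out 3.2 × 36 = 115.20 in total (split across the unequal shares, but the aggregate is all that matters for the group sum).
The 4 free-riders keep 36 each, adding 144. Group total = 144 + 115.20 = 259.20.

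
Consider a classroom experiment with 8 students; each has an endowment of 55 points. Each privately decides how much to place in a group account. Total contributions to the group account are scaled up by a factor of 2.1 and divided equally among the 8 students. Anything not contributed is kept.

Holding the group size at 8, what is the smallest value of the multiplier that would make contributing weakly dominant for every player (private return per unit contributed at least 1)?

8

A contributed unit returns (multiplier)/8 to its contributor.
This reaches 1 exactly when the multiplier is 8.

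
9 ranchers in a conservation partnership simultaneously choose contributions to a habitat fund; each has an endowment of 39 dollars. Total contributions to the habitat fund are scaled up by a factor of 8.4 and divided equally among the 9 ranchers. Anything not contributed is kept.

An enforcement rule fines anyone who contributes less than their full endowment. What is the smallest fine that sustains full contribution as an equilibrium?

Given the others contribute fully, the best deviation is to contribute 0 (any partial contribution still incurs the fine and gives up units whose private return 0.9333 is below 1).
Deviating from 39 to 0 saves 39 dollars but forfeits the deviator's share of the drop in the habitat fund: 8.4/9 × 39 = 36.40.
So the deviation gain is 39 − 36.40 = 2.60, and the fine must be at least 2.60 dollars to wipe it out.

2.60 dollars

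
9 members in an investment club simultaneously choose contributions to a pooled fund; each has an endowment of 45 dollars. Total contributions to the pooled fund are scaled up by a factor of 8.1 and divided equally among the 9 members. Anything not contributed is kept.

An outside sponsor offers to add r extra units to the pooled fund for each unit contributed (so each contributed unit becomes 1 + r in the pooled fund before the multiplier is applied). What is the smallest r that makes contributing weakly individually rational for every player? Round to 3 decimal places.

With matching at rate r, one contributed unit becomes (1 + r) in the pooled fund and returns 8.1 × (1 + r) / 9 to the contributor.
Setting this equal to 1: 1 + r = 9/8.1 = 1.1111.
So the minimum matching rate is r = 1.1111 − 1 = 0.111.

0.111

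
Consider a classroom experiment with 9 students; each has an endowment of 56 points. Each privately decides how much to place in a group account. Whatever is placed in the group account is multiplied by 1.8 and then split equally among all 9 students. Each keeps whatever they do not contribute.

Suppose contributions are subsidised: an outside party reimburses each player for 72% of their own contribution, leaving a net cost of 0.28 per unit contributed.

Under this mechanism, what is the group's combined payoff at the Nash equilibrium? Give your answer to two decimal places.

With the mechanism, a contributed unit returns (1.8/9) / 0.28 = 0.7143 per unit of net cost — still below 1 — so contributing 0 remains dominant for every player.
Everyone keeps their endowment and the group total is 9 × 56 = 504.

504.00 points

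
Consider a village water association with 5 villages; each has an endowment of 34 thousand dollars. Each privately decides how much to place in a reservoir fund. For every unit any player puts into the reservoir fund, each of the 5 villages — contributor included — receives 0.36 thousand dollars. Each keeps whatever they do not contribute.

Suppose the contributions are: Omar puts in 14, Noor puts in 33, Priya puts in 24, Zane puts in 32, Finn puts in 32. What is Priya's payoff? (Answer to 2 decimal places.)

Total contributed: 14 + 33 + 24 + 32 + 32 = 135.
Each receives 0.36 × 135 = 48.60 from the reservoir fund.
Priya keeps 34 − 24 = 10, so Priya's payoff is 10 + 48.60 = 58.60.

58.60 thousand dollars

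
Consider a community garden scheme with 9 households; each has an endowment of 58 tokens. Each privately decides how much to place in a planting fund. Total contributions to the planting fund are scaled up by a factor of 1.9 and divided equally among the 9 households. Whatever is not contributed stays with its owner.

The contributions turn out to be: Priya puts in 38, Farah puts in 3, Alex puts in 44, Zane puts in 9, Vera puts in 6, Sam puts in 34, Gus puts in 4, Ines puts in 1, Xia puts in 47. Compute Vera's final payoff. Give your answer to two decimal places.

91.27 tokens

Total contributed: 38 + 3 + 44 + 9 + 6 + 34 + 4 + 1 + 47 = 186.
Each receives 1.9 × 186 / 9 = 39.27 from the planting fund.
Vera keeps 58 − 6 = 52, so Vera's payoff is 52 + 39.27 = 91.27.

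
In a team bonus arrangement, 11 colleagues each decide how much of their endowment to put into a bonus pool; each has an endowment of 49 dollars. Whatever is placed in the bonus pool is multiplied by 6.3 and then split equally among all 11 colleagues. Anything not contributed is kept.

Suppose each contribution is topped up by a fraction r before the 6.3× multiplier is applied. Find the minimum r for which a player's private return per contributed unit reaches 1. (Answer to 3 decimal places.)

With matching at rate r, one contributed unit becomes (1 + r) in the bonus pool and returns 6.3 × (1 + r) / 11 to the contributor.
Setting this equal to 1: 1 + r = 11/6.3 = 1.7460.
So the minimum matching rate is r = 1.7460 − 1 = 0.746.

0.746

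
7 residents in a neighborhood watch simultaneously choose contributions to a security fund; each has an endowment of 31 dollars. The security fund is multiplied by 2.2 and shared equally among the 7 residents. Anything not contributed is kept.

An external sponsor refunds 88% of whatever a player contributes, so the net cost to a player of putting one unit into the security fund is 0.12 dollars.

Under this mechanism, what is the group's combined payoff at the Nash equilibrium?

With the mechanism, a contributed unit returns (2.2/7) / 0.12 = 2.6190 per unit of net cost to the contributor — now above 1 — so contributing fully is weakly dominant for every player.
So the Nash equilibrium is full contribution by all 7; the group earns 7 × (31 × 0.88 + 2.2 × 31) = 668.36.

668.36 dollars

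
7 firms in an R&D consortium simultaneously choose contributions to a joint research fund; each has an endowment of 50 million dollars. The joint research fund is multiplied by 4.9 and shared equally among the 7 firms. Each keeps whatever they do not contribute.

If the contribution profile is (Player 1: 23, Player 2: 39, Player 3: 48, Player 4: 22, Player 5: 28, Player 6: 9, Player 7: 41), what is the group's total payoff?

Total contributed: 23 + 39 + 48 + 22 + 28 + 9 + 41 = 210; total kept: 7 × 50 − 210 = 140.
The joint research fund pays out 4.9 × 210 = 1029.00 in aggregate.
Group total = 140 + 1029.00 = 1169.00.

1169.00 million dollars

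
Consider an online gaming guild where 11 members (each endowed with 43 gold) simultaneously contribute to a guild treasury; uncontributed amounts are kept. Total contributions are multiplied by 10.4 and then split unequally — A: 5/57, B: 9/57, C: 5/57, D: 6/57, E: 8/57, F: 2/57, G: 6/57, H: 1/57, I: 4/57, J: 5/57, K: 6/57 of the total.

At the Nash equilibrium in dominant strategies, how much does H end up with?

82.23 gold

A player with share s gets back 10.4·s per unit contributed, so full contribution is dominant for anyone with s > 1/10.4 = 0.0962 and zero contribution is dominant for anyone below.
The shares above 0.0962 belong to B, D, E, G and K, contributing 43 each; the remaining 6 contribute 0. Total contributed: 215.
H keeps 43 and receives 10.4 × 215 × 1/57 = 39.23 from the guild treasury, for a payoff of 82.23.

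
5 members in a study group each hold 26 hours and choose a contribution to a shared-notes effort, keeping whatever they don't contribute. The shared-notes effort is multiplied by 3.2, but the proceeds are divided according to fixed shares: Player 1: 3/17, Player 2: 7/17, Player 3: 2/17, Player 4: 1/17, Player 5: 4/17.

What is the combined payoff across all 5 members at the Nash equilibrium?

187.20 hours

A player with share s gets back 3.2·s per unit contributed, so full contribution is dominant for anyone with s > 1/3.2 = 0.3125 and zero contribution is dominant for anyone below.
Only Player 2 (7/17) clears that bar, contributing 26; the remaining 4 contribute 0. Total contributed: 26.
The shared-notes effort pays out 3.2 × 26 = 83.20 in total (split across the unequal shares, but the aggregate is all that matters for the group sum).
The 4 free-riders keep 26 each, adding 104. Group total = 104 + 83.20 = 187.20.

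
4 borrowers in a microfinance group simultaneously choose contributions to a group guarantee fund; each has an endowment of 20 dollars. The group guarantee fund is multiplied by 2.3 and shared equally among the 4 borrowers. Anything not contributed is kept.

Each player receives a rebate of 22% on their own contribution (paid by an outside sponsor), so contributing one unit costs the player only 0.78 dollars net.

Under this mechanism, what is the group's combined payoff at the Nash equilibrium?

Even with the mechanism, each unit contributed returns only (2.3/4) / 0.78 = 0.7372 per unit of net cost, so contributing nothing is still dominant.
Everyone keeps their endowment and the group total is 4 × 20 = 80.

80.00 dollars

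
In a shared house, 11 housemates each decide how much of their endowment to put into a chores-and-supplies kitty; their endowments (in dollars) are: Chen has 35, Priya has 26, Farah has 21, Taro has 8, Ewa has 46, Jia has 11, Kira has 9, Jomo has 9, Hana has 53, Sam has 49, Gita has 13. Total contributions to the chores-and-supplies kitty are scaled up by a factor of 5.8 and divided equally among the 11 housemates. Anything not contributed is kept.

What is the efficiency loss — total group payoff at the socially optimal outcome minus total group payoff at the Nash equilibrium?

The private return per contributed unit is 5.8/11 = 0.5273 < 1 for every player regardless of endowment, so the Nash equilibrium is zero contribution and the group total is Σ E_j = 35 + 26 + 21 + 8 + 46 + 11 + 9 + 9 + 53 + 49 + 13 = 280.
Each contributed unit returns 5.800 to the group, so the social optimum is full contribution by everyone: group total = 5.800 × 280 = 1624.00.
Efficiency loss = (5.800 − 1) × 280 = 1344.00.

1344.00 dollars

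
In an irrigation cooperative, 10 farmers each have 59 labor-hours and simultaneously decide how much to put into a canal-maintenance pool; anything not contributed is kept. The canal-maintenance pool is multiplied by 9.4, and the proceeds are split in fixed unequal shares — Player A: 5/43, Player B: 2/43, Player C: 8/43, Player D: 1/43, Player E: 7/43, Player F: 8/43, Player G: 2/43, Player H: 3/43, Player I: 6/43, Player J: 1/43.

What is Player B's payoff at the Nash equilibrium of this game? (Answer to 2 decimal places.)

187.98 labor-hours

A player with share s gets back 9.4·s per unit contributed, so full contribution is dominant for anyone with s > 1/9.4 = 0.1064 and zero contribution is dominant for anyone below.
The shares above 0.1064 belong to Player A, Player C, Player E, Player F and Player I, contributing 59 each; the remaining 5 contribute 0. Total contributed: 295.
Player B keeps 59 and receives 9.4 × 295 × 2/43 = 128.98 from the canal-maintenance pool, for a payoff of 187.98.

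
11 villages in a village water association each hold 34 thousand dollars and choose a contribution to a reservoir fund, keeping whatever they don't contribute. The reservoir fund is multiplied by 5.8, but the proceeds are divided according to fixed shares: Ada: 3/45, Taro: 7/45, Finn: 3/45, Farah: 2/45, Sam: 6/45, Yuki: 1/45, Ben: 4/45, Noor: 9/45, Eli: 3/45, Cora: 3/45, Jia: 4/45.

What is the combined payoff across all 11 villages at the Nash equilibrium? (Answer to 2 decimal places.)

For player j, contributing a unit is worthwhile iff 5.8 × (j's share) ≥ 1, i.e. iff j's share is at least 0.1724.
Noor alone (share 9/45) is above the threshold, contributing 34; the remaining 10 contribute 0. Total contributed: 34.
The reservoir fund pays out 5.8 × 34 = 197.20 in total (split across the unequal shares, but the aggregate is all that matters for the group sum).
The 10 free-riders keep 34 each, adding 340. Group total = 340 + 197.20 = 537.20.

537.20 thousand dollars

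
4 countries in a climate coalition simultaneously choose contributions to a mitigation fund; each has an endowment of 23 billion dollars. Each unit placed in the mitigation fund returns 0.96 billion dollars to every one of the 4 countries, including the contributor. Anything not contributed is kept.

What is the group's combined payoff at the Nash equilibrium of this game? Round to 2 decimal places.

The private return per contributed unit is 0.96 < 1, so contributing 0 is dominant for every player. At the Nash equilibrium everyone keeps their 23, and the group total is 4 × 23 = 92.

92.00 billion dollars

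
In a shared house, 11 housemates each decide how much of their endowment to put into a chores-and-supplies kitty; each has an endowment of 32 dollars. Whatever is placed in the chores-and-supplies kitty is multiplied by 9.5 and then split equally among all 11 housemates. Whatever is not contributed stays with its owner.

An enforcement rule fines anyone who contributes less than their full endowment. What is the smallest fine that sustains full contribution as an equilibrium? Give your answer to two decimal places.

4.36 dollars

Given the others contribute fully, the best deviation is to contribute 0 (any partial contribution still incurs the fine and gives up units whose private return 0.8636 is below 1).
Deviating from 32 to 0 saves 32 dollars but forfeits the deviator's share of the drop in the chores-and-supplies kitty: 9.5/11 × 32 = 27.64.
So the deviation gain is 32 − 27.64 = 4.36, and the fine must be at least 4.36 dollars to wipe it out.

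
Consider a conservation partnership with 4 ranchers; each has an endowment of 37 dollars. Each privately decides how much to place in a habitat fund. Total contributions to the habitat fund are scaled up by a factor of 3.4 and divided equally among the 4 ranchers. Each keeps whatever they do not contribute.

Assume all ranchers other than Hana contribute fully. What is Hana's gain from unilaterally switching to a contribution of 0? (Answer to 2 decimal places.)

Switching from a contribution of 37 to 0 lets Hana keep an extra 37 dollars, but lowers the habitat fund by 37, which costs Hana their own share of that drop: 3.4/4 × 37 = 31.45.
Net gain = 37 − 31.45 = 5.55. The private return per contributed unit (0.8500) is below 1, so free-riding is indeed the best response regardless of what the others do.

5.55 dollars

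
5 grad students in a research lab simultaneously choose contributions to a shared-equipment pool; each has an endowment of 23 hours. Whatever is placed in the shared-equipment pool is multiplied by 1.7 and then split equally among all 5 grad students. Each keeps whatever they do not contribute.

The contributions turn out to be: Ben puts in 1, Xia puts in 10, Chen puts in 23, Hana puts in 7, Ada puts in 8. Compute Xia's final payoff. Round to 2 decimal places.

29.66 hours

Total contributed: 1 + 10 + 23 + 7 + 8 = 49.
Each receives 1.7 × 49 / 5 = 16.66 from the shared-equipment pool.
Xia keeps 23 − 10 = 13, so Xia's payoff is 13 + 16.66 = 29.66.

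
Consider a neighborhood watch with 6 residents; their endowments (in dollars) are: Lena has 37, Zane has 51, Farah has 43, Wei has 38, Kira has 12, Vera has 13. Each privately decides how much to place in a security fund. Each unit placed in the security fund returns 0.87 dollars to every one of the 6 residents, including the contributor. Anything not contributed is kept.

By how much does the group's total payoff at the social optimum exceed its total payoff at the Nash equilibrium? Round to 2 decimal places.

The private return per contributed unit is 0.87 < 1 for everyone, so the Nash equilibrium is zero contribution and the group total is Σ E_j = 37 + 51 + 43 + 38 + 12 + 13 = 194.
Each contributed unit returns 5.220 to the group, so the social optimum is full contribution by everyone: group total = 5.220 × 194 = 1012.68.
Efficiency loss = (5.220 − 1) × 194 = 818.68.

818.68 dollars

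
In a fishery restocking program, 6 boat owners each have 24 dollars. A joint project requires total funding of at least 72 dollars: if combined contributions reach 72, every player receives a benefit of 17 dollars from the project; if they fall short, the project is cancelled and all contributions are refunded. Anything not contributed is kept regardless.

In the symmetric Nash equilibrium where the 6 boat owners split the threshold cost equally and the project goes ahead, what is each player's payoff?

Equal share of the threshold: 72/6 = 12.
At this profile no one gains by cutting their contribution: any cut drops the total below 72, the project is cancelled, contributions are refunded, and the deviator ends with 24, which is less than 24 − 12 + 17 = 29. Contributing more than 12 just wastes the excess. So contributing exactly 12 is a best response.
Each player's payoff: 24 − 12 + 17 = 29.

29 dollars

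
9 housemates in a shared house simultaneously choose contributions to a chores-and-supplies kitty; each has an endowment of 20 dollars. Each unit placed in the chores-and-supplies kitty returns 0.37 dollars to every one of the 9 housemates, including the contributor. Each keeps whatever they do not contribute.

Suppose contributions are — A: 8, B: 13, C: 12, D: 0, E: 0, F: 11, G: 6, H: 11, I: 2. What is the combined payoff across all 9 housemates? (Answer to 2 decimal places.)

Total contributed: 8 + 13 + 12 + 0 + 0 + 11 + 6 + 11 + 2 = 63; total kept: 9 × 20 − 63 = 117.
The chores-and-supplies kitty pays out 0.37 × 9 × 63 = 209.79 in aggregate.
Group total = 117 + 209.79 = 326.79.

326.79 dollars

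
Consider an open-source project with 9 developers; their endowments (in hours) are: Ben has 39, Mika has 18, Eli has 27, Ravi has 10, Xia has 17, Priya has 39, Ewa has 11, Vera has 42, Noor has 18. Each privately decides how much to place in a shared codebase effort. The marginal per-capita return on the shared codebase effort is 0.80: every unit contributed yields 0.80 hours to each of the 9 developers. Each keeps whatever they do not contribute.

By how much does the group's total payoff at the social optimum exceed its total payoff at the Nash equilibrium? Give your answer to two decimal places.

The private return per contributed unit is 0.80 < 1 for everyone, so the Nash equilibrium is zero contribution and the group total is Σ E_j = 39 + 18 + 27 + 10 + 17 + 39 + 11 + 42 + 18 = 221.
Each contributed unit returns 7.200 to the group, so the social optimum is full contribution by everyone: group total = 7.200 × 221 = 1591.20.
Efficiency loss = (7.200 − 1) × 221 = 1370.20.

1370.20 hours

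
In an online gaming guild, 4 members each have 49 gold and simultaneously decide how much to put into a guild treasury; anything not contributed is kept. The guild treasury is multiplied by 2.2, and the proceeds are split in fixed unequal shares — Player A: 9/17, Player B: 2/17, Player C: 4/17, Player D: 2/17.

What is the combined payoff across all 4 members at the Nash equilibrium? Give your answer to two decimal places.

Player j's private return per contributed unit is 2.2 × (j's share). Contributing is weakly dominant for j when that share is at least 1/2.2 = 0.4545, and contributing 0 is dominant otherwise.
The only share above 0.4545 is Player A's 9/17, contributing 49; the remaining 3 contribute 0. Total contributed: 49.
The guild treasury pays out 2.2 × 49 = 107.80 in total (split across the unequal shares, but the aggregate is all that matters for the group sum).
The 3 free-riders keep 49 each, adding 147. Group total = 147 + 107.80 = 254.80.

254.80 gold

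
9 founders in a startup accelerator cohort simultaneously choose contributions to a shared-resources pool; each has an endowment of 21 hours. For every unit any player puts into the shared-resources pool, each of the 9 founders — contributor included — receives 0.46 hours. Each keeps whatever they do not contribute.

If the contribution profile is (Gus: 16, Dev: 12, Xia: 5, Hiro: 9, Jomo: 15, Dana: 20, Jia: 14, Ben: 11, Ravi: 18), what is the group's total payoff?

Total contributed: 16 + 12 + 5 + 9 + 15 + 20 + 14 + 11 + 18 = 120; total kept: 9 × 21 − 120 = 69.
The shared-resources pool pays out 0.46 × 9 × 120 = 496.80 in aggregate.
Group total = 69 + 496.80 = 565.80.

565.80 hours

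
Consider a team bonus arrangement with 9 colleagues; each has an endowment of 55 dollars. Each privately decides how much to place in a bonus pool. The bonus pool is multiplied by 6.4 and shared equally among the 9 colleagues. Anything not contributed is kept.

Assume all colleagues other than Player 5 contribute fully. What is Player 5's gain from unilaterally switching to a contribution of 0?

Switching from a contribution of 55 to 0 lets Player 5 keep an extra 55 dollars, but lowers the bonus pool by 55, which costs Player 5 their own share of that drop: 6.4/9 × 55 = 39.11.
Net gain = 55 − 39.11 = 15.89. The private return per contributed unit (0.7111) is below 1, so free-riding is indeed the best response regardless of what the others do.

15.89 dollars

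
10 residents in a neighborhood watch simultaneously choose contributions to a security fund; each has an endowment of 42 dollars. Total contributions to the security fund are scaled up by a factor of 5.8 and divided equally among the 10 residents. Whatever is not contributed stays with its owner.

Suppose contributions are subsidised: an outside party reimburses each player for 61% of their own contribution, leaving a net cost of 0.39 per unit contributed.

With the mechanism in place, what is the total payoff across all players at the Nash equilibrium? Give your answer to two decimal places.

With the mechanism, a contributed unit returns (5.8/10) / 0.39 = 1.4872 per unit of net cost to the contributor — now above 1 — so contributing fully is weakly dominant for every player.
So the Nash equilibrium is full contribution by all 10; the group earns 10 × (42 × 0.61 + 5.8 × 42) = 2692.20.

2692.20 dollars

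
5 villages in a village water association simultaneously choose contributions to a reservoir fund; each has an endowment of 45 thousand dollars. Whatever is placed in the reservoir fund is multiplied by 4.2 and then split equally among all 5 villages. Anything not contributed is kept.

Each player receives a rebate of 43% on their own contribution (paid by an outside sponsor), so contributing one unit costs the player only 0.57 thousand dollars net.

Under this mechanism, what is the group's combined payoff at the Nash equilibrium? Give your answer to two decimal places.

1041.75 thousand dollars

Under the mechanism each unit contributed yields (4.2/5) / 0.57 = 1.4737 back to its contributor per unit of net cost, which exceeds 1, making full contribution the dominant choice for everyone.
At the Nash equilibrium everyone contributes 45. Group total payoff = 5 × (45 × 0.43 + 4.2 × 45) = 1041.75.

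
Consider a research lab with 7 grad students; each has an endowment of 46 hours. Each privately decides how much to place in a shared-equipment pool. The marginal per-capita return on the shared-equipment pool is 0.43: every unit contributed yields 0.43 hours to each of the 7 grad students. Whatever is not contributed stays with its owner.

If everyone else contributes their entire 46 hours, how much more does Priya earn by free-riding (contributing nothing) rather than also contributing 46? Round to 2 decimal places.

Switching from a contribution of 46 to 0 lets Priya keep an extra 46 hours, but lowers the shared-equipment pool by 46, which costs Priya their own share of that drop: 0.43 × 46 = 19.78.
Net gain = 46 − 19.78 = 26.22. The private return per contributed unit (0.43) is below 1, so free-riding is indeed the best response regardless of what the others do.

26.22 hours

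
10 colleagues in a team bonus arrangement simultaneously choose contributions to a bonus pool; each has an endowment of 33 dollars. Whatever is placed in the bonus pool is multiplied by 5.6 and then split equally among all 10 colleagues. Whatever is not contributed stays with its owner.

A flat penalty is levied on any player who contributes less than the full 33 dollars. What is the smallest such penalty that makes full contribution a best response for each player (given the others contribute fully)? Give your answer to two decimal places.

14.52 dollars

Given the others contribute fully, the best deviation is to contribute 0 (any partial contribution still incurs the fine and gives up units whose private return 0.5600 is below 1).
Deviating from 33 to 0 saves 33 dollars but forfeits the deviator's share of the drop in the bonus pool: 5.6/10 × 33 = 18.48.
So the deviation gain is 33 − 18.48 = 14.52, and the fine must be at least 14.52 dollars to wipe it out.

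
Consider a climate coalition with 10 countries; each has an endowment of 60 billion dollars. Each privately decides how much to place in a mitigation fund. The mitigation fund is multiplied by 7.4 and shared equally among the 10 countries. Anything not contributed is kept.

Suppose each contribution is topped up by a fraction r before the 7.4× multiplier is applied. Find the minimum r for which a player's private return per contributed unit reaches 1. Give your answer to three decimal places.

With matching at rate r, one contributed unit becomes (1 + r) in the mitigation fund and returns 7.4 × (1 + r) / 10 to the contributor.
Setting this equal to 1: 1 + r = 10/7.4 = 1.3514.
So the minimum matching rate is r = 1.3514 − 1 = 0.351.

0.351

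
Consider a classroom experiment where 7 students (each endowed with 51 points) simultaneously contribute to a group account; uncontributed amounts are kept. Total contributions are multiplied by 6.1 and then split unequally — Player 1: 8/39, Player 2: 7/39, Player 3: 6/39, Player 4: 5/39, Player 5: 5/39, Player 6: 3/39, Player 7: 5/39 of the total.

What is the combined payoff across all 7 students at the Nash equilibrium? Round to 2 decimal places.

877.20 points

A player with share s gets back 6.1·s per unit contributed, so full contribution is dominant for anyone with s > 1/6.1 = 0.1639 and zero contribution is dominant for anyone below.
The shares above 0.1639 belong to Player 1 and Player 2, contributing 51 each; the remaining 5 contribute 0. Total contributed: 102.
The group account pays out 6.1 × 102 = 622.20 in total (split across the unequal shares, but the aggregate is all that matters for the group sum).
The 5 free-riders keep 51 each, adding 255. Group total = 255 + 622.20 = 877.20.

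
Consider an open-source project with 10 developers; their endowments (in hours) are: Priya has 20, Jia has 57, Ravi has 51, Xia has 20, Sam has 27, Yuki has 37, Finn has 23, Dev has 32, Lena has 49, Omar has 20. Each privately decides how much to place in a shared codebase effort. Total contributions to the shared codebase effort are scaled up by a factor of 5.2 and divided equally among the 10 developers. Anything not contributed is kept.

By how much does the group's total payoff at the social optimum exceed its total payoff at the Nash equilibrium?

The private return per contributed unit is 5.2/10 = 0.5200 < 1 for every player regardless of endowment, so the Nash equilibrium is zero contribution and the group total is Σ E_j = 20 + 57 + 51 + 20 + 27 + 37 + 23 + 32 + 49 + 20 = 336.
Each contributed unit returns 5.200 to the group, so the social optimum is full contribution by everyone: group total = 5.200 × 336 = 1747.20.
Efficiency loss = (5.200 − 1) × 336 = 1411.20.

1411.20 hours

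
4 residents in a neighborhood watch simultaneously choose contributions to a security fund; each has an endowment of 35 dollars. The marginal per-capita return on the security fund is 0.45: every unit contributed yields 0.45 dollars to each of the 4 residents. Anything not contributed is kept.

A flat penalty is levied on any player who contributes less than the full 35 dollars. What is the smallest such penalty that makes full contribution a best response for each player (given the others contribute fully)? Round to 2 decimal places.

19.25 dollars

Given the others contribute fully, the best deviation is to contribute 0 (any partial contribution still incurs the fine and gives up units whose private return 0.45 is below 1).
Deviating from 35 to 0 saves 35 dollars but forfeits the deviator's share of the drop in the security fund: 0.45 × 35 = 15.75.
So the deviation gain is 35 − 15.75 = 19.25, and the fine must be at least 19.25 dollars to wipe it out.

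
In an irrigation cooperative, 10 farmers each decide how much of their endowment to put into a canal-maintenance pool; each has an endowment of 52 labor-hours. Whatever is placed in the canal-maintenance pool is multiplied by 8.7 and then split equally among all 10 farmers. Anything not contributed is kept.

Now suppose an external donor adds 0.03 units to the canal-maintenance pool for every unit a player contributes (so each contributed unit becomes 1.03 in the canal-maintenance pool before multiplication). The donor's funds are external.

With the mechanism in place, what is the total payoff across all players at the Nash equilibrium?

With the mechanism, a contributed unit returns 8.7 × 1.03 / 10 = 0.8961 per unit of net cost — still below 1 — so contributing 0 remains dominant for every player.
Everyone keeps their endowment and the group total is 10 × 52 = 520.

520.00 labor-hours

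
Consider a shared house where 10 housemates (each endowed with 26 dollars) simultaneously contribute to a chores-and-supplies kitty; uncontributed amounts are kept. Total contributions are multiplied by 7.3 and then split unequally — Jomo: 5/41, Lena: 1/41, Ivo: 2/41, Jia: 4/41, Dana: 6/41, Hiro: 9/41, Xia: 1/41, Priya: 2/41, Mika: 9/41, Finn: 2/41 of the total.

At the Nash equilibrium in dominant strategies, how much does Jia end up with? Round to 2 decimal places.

81.55 dollars

For player j, contributing a unit is worthwhile iff 7.3 × (j's share) ≥ 1, i.e. iff j's share is at least 0.1370.
Dana, Hiro and Mika are above the threshold, contributing 26 each; the remaining 7 contribute 0. Total contributed: 78.
Jia keeps 26 and receives 7.3 × 78 × 4/41 = 55.55 from the chores-and-supplies kitty, for a payoff of 81.55.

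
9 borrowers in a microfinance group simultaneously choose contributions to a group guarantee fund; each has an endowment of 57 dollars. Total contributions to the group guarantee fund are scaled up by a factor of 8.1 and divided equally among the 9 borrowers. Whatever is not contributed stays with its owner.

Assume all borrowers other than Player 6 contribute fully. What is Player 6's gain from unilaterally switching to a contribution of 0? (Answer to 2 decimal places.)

5.70 dollars

Switching from a contribution of 57 to 0 lets Player 6 keep an extra 57 dollars, but lowers the group guarantee fund by 57, which costs Player 6 their own share of that drop: 8.1/9 × 57 = 51.30.
Net gain = 57 − 51.30 = 5.70. The private return per contributed unit (0.9000) is below 1, so free-riding is indeed the best response regardless of what the others do.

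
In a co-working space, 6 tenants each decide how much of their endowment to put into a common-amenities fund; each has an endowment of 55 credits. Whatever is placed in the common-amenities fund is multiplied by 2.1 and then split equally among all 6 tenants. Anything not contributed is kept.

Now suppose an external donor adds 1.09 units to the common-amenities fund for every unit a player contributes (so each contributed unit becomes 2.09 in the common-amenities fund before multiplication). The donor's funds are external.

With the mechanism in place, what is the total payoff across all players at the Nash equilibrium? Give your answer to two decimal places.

330.00 credits

With the mechanism, a contributed unit returns 2.1 × 2.09 / 6 = 0.7315 per unit of net cost — still below 1 — so contributing 0 remains dominant for every player.
At the Nash equilibrium no one contributes; group total payoff = 6 × 55 = 330.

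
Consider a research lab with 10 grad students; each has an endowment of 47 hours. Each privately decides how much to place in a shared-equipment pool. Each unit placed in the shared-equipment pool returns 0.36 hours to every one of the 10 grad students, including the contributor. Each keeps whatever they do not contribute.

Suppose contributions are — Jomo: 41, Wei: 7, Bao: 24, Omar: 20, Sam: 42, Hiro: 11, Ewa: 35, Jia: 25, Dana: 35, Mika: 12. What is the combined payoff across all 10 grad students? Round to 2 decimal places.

1125.20 hours

Total contributed: 41 + 7 + 24 + 20 + 42 + 11 + 35 + 25 + 35 + 12 = 252; total kept: 10 × 47 − 252 = 218.
The shared-equipment pool pays out 0.36 × 10 × 252 = 907.20 in aggregate.
Group total = 218 + 907.20 = 1125.20.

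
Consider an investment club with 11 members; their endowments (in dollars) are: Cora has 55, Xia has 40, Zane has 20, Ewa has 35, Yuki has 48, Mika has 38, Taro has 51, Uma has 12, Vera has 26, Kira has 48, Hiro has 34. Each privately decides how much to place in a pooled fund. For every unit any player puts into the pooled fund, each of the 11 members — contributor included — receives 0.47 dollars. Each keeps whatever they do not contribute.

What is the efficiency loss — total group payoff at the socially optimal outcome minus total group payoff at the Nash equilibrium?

The private return per contributed unit is 0.47 < 1 for everyone, so the Nash equilibrium is zero contribution and the group total is Σ E_j = 55 + 40 + 20 + 35 + 48 + 38 + 51 + 12 + 26 + 48 + 34 = 407.
Each contributed unit returns 5.170 to the group, so the social optimum is full contribution by everyone: group total = 5.170 × 407 = 2104.19.
Efficiency loss = (5.170 − 1) × 407 = 1697.19.

1697.19 dollars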